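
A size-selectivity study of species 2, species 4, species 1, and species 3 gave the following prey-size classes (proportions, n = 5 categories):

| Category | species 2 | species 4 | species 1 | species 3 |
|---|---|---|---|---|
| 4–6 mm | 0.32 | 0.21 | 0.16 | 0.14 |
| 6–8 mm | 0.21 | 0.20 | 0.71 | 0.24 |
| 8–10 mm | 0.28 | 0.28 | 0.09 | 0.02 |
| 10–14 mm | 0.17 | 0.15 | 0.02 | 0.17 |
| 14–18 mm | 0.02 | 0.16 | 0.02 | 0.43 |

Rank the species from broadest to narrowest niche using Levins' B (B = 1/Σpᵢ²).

species 4 > species 2 > species 3 > species 1

Σp_2ᵢ² = 0.32² + 0.21² + 0.28² + 0.17² + 0.02² = 0.1024 + 0.0441 + 0.0784 + 0.0289 + 0.0004 = 0.2542
B_2 = 1 / 0.2542 = 3.9339
Σp_4ᵢ² = 0.21² + 0.20² + 0.28² + 0.15² + 0.16² = 0.0441 + 0.0400 + 0.0784 + 0.0225 + 0.0256 = 0.2106
B_4 = 1 / 0.2106 = 4.7483
Σp_1ᵢ² = 0.16² + 0.71² + 0.09² + 0.02² + 0.02² = 0.0256 + 0.5041 + 0.0081 + 0.0004 + 0.0004 = 0.5386
B_1 = 1 / 0.5386 = 1.8567
Σp_3ᵢ² = 0.14² + 0.24² + 0.02² + 0.17² + 0.43² = 0.0196 + 0.0576 + 0.0004 + 0.0289 + 0.1849 = 0.2914
B_3 = 1 / 0.2914 = 3.4317
Ranking by B (broadest → narrowest): species 4 (4.75) > species 2 (3.93) > species 3 (3.43) > species 1 (1.86)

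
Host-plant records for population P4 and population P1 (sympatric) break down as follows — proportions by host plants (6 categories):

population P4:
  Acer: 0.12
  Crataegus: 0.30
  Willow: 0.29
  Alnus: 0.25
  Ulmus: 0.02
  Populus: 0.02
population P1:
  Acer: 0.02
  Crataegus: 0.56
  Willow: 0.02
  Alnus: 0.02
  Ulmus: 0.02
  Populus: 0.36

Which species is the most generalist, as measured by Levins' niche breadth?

Σp_P4ᵢ² = 0.12² + 0.30² + 0.29² + 0.25² + 0.02² + 0.02² = 0.0144 + 0.0900 + 0.0841 + 0.0625 + 0.0004 + 0.0004 = 0.2518
B_P4 = 1 / 0.2518 = 3.9714
Σp_P1ᵢ² = 0.02² + 0.56² + 0.02² + 0.02² + 0.02² + 0.36² = 0.0004 + 0.3136 + 0.0004 + 0.0004 + 0.0004 + 0.1296 = 0.4448
B_P1 = 1 / 0.4448 = 2.2482
Highest B → broadest niche (most generalist): population P4 (B = 3.97).

population P4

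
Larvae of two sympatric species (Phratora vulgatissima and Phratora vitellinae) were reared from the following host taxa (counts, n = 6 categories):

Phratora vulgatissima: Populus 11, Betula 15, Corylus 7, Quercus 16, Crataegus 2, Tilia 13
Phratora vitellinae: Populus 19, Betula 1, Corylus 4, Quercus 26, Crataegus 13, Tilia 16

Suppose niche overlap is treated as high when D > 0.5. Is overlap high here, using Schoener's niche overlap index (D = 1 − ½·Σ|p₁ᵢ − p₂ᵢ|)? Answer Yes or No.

Proportions for Phratora vulgatissima (n=64): 11/64=0.1719, 15/64=0.2344, 7/64=0.1094, 16/64=0.2500, 2/64=0.0313, 13/64=0.2031
Proportions for Phratora vitellinae (n=79): 19/79=0.2405, 1/79=0.0127, 4/79=0.0506, 26/79=0.3291, 13/79=0.1646, 16/79=0.2025
Σ|p₁ᵢ − p₂ᵢ| = 0.0686 + 0.2217 + 0.0588 + 0.0791 + 0.1333 + 0.0006 = 0.5621
D = 1 − ½ × 0.5621 = 1 − 0.28105 = 0.71895
D = 0.71895 > 0.5 → Yes.

Yes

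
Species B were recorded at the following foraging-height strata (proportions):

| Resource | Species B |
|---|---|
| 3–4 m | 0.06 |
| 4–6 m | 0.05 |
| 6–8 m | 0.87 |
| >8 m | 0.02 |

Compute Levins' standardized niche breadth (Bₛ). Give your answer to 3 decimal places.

0.103

Σpᵢ² = 0.06² + 0.05² + 0.87² + 0.02² = 0.0036 + 0.0025 + 0.7569 + 0.0004 = 0.7634
B = 1 / 0.7634 = 1.30993
Bₛ = (B − 1)/(n − 1) = (1.30993 − 1)/(4 − 1) = 0.30993/3 = 0.10331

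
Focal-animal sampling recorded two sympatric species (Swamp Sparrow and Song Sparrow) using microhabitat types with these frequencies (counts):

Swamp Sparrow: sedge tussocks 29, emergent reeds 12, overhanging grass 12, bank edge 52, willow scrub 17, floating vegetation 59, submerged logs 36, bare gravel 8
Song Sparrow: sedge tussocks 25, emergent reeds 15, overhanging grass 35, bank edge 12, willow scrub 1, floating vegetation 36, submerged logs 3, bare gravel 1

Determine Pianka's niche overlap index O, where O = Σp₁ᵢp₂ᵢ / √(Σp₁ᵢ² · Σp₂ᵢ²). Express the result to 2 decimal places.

0.75

Proportions for Swamp Sparrow (n=225): 29/225=0.1289, 12/225=0.0533, 12/225=0.0533, 52/225=0.2311, 17/225=0.0756, 59/225=0.2622, 36/225=0.1600, 8/225=0.0356
Proportions for Song Sparrow (n=128): 25/128=0.1953, 15/128=0.1172, 35/128=0.2734, 12/128=0.0938, 1/128=0.0078, 36/128=0.2813, 3/128=0.0234, 1/128=0.0078
Σ p₁ᵢp₂ᵢ = 0.025174 + 0.006247 + 0.014572 + 0.021677 + 0.000590 + 0.073757 + 0.003744 + 0.000278 = 0.146039
Σp_1ᵢ² = 0.1289² + 0.0533² + 0.0533² + 0.2311² + 0.0756² + 0.2622² + 0.1600² + 0.0356² = 0.016615 + 0.002841 + 0.002841 + 0.053407 + 0.005715 + 0.068749 + 0.025600 + 0.001267 = 0.177035
Σp_2ᵢ² = 0.1953² + 0.1172² + 0.2734² + 0.0938² + 0.0078² + 0.2813² + 0.0234² + 0.0078² = 0.038142 + 0.013736 + 0.074748 + 0.008798 + 0.000061 + 0.079130 + 0.000548 + 0.000061 = 0.215224
O = 0.146039 / √(0.177035 × 0.215224) = 0.146039 / 0.1951978 = 0.7482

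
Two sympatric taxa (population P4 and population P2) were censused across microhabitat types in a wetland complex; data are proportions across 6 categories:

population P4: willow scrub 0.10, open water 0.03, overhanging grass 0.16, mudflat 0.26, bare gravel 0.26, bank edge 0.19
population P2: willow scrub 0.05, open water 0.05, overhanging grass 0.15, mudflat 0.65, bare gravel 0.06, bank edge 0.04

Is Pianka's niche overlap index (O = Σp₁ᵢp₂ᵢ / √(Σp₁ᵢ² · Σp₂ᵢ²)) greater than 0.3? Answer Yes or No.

Σ p₁ᵢp₂ᵢ = 0.0050 + 0.0015 + 0.0240 + 0.1690 + 0.0156 + 0.0076 = 0.2227
Σp_1ᵢ² = 0.10² + 0.03² + 0.16² + 0.26² + 0.26² + 0.19² = 0.0100 + 0.0009 + 0.0256 + 0.0676 + 0.0676 + 0.0361 = 0.2078
Σp_2ᵢ² = 0.05² + 0.05² + 0.15² + 0.65² + 0.06² + 0.04² = 0.0025 + 0.0025 + 0.0225 + 0.4225 + 0.0036 + 0.0016 = 0.4552
O = 0.2227 / √(0.2078 × 0.4552) = 0.2227 / 0.30756 = 0.7241
O = 0.7241 > 0.3 → Yes.

Yes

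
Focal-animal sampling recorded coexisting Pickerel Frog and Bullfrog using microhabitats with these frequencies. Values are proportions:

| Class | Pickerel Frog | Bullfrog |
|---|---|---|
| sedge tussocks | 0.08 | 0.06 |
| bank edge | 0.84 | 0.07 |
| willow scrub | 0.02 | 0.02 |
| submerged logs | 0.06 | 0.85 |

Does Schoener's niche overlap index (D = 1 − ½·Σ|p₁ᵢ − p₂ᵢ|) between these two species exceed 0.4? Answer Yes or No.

Σ|p₁ᵢ − p₂ᵢ| = 0.02 + 0.77 + 0.00 + 0.79 = 1.58
D = 1 − ½ × 1.58 = 1 − 0.790 = 0.2100
D = 0.2100 < 0.4 → No.

No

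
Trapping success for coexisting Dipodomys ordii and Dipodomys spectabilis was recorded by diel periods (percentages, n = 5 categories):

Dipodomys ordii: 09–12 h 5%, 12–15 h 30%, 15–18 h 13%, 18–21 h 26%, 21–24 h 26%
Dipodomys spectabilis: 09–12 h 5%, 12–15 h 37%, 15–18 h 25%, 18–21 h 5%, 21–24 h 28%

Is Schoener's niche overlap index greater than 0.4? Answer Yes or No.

Yes

Convert percentages to proportions (divide by 100).
Σ|p₁ᵢ − p₂ᵢ| = 0.00 + 0.07 + 0.12 + 0.21 + 0.02 = 0.42
D = 1 − ½ × 0.42 = 1 − 0.210 = 0.7900
D = 0.7900 > 0.4 → Yes.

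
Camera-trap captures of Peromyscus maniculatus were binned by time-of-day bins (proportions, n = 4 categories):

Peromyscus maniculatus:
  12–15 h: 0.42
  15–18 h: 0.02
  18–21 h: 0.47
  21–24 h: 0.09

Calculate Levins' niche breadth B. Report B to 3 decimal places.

2.464

Σpᵢ² = 0.42² + 0.02² + 0.47² + 0.09² = 0.1764 + 0.0004 + 0.2209 + 0.0081 = 0.4058
B = 1 / 0.4058 = 2.46427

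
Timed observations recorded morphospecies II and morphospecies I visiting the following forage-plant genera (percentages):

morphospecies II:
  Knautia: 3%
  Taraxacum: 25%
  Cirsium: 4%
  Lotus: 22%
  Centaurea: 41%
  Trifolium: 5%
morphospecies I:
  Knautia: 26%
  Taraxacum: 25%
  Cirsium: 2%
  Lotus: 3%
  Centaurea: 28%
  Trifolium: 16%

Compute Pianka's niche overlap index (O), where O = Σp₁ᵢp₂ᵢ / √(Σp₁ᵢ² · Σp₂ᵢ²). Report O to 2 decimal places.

Convert percentages to proportions (divide by 100).
Σ p₁ᵢp₂ᵢ = 0.0078 + 0.0625 + 0.0008 + 0.0066 + 0.1148 + 0.0080 = 0.2005
Σp_1ᵢ² = 0.03² + 0.25² + 0.04² + 0.22² + 0.41² + 0.05² = 0.0009 + 0.0625 + 0.0016 + 0.0484 + 0.1681 + 0.0025 = 0.2840
Σp_2ᵢ² = 0.26² + 0.25² + 0.02² + 0.03² + 0.28² + 0.16² = 0.0676 + 0.0625 + 0.0004 + 0.0009 + 0.0784 + 0.0256 = 0.2354
O = 0.2005 / √(0.2840 × 0.2354) = 0.2005 / 0.25856 = 0.7754

0.78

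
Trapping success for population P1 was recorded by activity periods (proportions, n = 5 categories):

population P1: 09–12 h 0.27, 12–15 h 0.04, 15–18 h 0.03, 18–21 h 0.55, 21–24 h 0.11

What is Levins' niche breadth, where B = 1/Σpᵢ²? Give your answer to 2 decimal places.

Σpᵢ² = 0.27² + 0.04² + 0.03² + 0.55² + 0.11² = 0.0729 + 0.0016 + 0.0009 + 0.3025 + 0.0121 = 0.3900
B = 1 / 0.3900 = 2.5641

2.56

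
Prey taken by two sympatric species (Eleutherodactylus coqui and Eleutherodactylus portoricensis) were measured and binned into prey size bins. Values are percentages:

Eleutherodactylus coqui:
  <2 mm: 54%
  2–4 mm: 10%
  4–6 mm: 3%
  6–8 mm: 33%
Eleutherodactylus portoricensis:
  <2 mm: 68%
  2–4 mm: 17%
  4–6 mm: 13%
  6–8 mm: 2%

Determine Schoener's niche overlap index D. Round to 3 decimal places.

Convert percentages to proportions (divide by 100).
Σ|p₁ᵢ − p₂ᵢ| = 0.14 + 0.07 + 0.10 + 0.31 = 0.62
D = 1 − ½ × 0.62 = 1 − 0.310 = 0.69000

0.690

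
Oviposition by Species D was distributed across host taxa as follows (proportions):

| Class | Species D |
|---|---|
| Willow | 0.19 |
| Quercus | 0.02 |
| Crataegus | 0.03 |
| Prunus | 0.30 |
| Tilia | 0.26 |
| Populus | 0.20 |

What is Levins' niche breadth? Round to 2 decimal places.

Σpᵢ² = 0.19² + 0.02² + 0.03² + 0.30² + 0.26² + 0.20² = 0.0361 + 0.0004 + 0.0009 + 0.0900 + 0.0676 + 0.0400 = 0.2350
B = 1 / 0.2350 = 4.2553

4.26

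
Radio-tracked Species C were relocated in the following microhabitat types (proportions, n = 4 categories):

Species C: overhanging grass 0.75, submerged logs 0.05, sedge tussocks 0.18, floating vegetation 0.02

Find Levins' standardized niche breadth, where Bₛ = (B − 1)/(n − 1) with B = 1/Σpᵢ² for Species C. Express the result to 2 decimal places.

0.22

Σpᵢ² = 0.75² + 0.05² + 0.18² + 0.02² = 0.5625 + 0.0025 + 0.0324 + 0.0004 = 0.5978
B = 1 / 0.5978 = 1.6728
Bₛ = (B − 1)/(n − 1) = (1.6728 − 1)/(4 − 1) = 0.6728/3 = 0.2243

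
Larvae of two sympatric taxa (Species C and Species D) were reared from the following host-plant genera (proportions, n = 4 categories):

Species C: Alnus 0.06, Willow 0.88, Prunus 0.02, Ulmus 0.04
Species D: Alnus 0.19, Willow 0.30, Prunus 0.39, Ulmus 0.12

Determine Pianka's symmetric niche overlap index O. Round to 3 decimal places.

0.603

Σ p₁ᵢp₂ᵢ = 0.0114 + 0.2640 + 0.0078 + 0.0048 = 0.2880
Σp_1ᵢ² = 0.06² + 0.88² + 0.02² + 0.04² = 0.0036 + 0.7744 + 0.0004 + 0.0016 = 0.7800
Σp_2ᵢ² = 0.19² + 0.30² + 0.39² + 0.12² = 0.0361 + 0.0900 + 0.1521 + 0.0144 = 0.2926
O = 0.2880 / √(0.7800 × 0.2926) = 0.2880 / 0.477732 = 0.60285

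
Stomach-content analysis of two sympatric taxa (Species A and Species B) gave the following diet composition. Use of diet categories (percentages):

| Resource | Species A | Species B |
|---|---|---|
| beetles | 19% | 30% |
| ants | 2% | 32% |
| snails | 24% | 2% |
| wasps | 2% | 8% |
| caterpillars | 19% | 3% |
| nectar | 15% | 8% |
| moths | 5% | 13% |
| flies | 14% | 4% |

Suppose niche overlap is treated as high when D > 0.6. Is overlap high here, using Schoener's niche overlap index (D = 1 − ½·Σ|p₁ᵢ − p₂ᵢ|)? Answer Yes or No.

No

Convert percentages to proportions (divide by 100).
Σ|p₁ᵢ − p₂ᵢ| = 0.11 + 0.30 + 0.22 + 0.06 + 0.16 + 0.07 + 0.08 + 0.10 = 1.10
D = 1 − ½ × 1.10 = 1 − 0.550 = 0.4500
D = 0.4500 < 0.6 → No.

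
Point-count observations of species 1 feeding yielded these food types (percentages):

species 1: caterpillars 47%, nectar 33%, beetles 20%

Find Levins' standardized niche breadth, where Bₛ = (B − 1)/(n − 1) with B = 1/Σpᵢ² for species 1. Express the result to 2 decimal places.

Convert percentages to proportions (divide by 100).
Σpᵢ² = 0.47² + 0.33² + 0.20² = 0.2209 + 0.1089 + 0.0400 = 0.3698
B = 1 / 0.3698 = 2.7042
Bₛ = (B − 1)/(n − 1) = (2.7042 − 1)/(3 − 1) = 1.7042/2 = 0.8521

0.85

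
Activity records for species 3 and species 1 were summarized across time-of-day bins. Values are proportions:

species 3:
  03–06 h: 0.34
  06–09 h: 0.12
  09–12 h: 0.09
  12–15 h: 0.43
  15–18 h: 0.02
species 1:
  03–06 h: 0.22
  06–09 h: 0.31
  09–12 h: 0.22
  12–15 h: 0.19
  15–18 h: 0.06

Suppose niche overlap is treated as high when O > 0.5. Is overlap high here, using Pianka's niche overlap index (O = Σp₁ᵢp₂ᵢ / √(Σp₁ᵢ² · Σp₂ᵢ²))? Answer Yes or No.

Yes

Σ p₁ᵢp₂ᵢ = 0.0748 + 0.0372 + 0.0198 + 0.0817 + 0.0012 = 0.2147
Σp_1ᵢ² = 0.34² + 0.12² + 0.09² + 0.43² + 0.02² = 0.1156 + 0.0144 + 0.0081 + 0.1849 + 0.0004 = 0.3234
Σp_2ᵢ² = 0.22² + 0.31² + 0.22² + 0.19² + 0.06² = 0.0484 + 0.0961 + 0.0484 + 0.0361 + 0.0036 = 0.2326
O = 0.2147 / √(0.3234 × 0.2326) = 0.2147 / 0.27427 = 0.7828
O = 0.7828 > 0.5 → Yes.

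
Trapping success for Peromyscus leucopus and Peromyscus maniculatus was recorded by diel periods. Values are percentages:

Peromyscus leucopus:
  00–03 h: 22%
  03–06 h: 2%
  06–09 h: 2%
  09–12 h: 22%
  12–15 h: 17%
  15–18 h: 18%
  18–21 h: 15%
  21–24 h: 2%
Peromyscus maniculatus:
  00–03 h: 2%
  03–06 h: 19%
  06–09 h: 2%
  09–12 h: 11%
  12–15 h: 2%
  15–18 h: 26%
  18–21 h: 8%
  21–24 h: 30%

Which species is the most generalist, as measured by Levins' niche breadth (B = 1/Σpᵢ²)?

Convert percentages to proportions (divide by 100).
Σp_leucᵢ² = 0.22² + 0.02² + 0.02² + 0.22² + 0.17² + 0.18² + 0.15² + 0.02² = 0.0484 + 0.0004 + 0.0004 + 0.0484 + 0.0289 + 0.0324 + 0.0225 + 0.0004 = 0.1818
B_leuc = 1 / 0.1818 = 5.5006
Σp_maniᵢ² = 0.02² + 0.19² + 0.02² + 0.11² + 0.02² + 0.26² + 0.08² + 0.30² = 0.0004 + 0.0361 + 0.0004 + 0.0121 + 0.0004 + 0.0676 + 0.0064 + 0.0900 = 0.2134
B_mani = 1 / 0.2134 = 4.6860
Highest B → broadest niche (most generalist): Peromyscus leucopus (B = 5.50).

Peromyscus leucopus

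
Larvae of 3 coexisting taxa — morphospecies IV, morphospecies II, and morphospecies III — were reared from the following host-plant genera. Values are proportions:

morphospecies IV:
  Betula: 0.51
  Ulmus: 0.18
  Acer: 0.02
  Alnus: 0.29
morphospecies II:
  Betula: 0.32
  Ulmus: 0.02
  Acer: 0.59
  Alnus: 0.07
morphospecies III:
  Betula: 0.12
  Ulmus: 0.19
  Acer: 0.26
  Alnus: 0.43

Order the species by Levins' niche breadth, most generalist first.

morphospecies III > morphospecies IV > morphospecies II

Σp_IVᵢ² = 0.51² + 0.18² + 0.02² + 0.29² = 0.2601 + 0.0324 + 0.0004 + 0.0841 = 0.3770
B_IV = 1 / 0.3770 = 2.6525
Σp_IIᵢ² = 0.32² + 0.02² + 0.59² + 0.07² = 0.1024 + 0.0004 + 0.3481 + 0.0049 = 0.4558
B_II = 1 / 0.4558 = 2.1939
Σp_IIIᵢ² = 0.12² + 0.19² + 0.26² + 0.43² = 0.0144 + 0.0361 + 0.0676 + 0.1849 = 0.3030
B_III = 1 / 0.3030 = 3.3003
Ranking by B (broadest → narrowest): morphospecies III (3.30) > morphospecies IV (2.65) > morphospecies II (2.19)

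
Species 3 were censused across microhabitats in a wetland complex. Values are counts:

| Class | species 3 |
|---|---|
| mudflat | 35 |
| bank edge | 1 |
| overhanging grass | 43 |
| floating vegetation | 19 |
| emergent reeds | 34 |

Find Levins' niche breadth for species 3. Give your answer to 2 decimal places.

Proportions for species 3 (n=132): 35/132=0.2652, 1/132=0.0076, 43/132=0.3258, 19/132=0.1439, 34/132=0.2576
Σpᵢ² = 0.2652² + 0.0076² + 0.3258² + 0.1439² + 0.2576² = 0.070331 + 0.000058 + 0.106146 + 0.020707 + 0.066358 = 0.263600
B = 1 / 0.263600 = 3.7936

3.79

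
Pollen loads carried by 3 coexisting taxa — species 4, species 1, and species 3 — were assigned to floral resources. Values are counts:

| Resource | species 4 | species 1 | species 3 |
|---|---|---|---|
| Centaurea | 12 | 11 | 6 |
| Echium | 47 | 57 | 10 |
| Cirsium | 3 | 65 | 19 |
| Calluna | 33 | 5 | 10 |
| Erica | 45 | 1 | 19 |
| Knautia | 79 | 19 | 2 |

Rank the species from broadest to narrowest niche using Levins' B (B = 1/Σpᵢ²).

species 3 > species 4 > species 1

Proportions for species 4 (n=219): 12/219=0.0548, 47/219=0.2146, 3/219=0.0137, 33/219=0.1507, 45/219=0.2055, 79/219=0.3607
Proportions for species 1 (n=158): 11/158=0.0696, 57/158=0.3608, 65/158=0.4114, 5/158=0.0316, 1/158=0.0063, 19/158=0.1203
Proportions for species 3 (n=66): 6/66=0.0909, 10/66=0.1515, 19/66=0.2879, 10/66=0.1515, 19/66=0.2879, 2/66=0.0303
Σp_4ᵢ² = 0.0548² + 0.2146² + 0.0137² + 0.1507² + 0.2055² + 0.3607² = 0.003003 + 0.046053 + 0.000188 + 0.022710 + 0.042230 + 0.130104 = 0.244288
B_4 = 1 / 0.244288 = 4.0935
Σp_1ᵢ² = 0.0696² + 0.3608² + 0.4114² + 0.0316² + 0.0063² + 0.1203² = 0.004844 + 0.130177 + 0.169250 + 0.000999 + 0.000040 + 0.014472 = 0.319782
B_1 = 1 / 0.319782 = 3.1271
Σp_3ᵢ² = 0.0909² + 0.1515² + 0.2879² + 0.1515² + 0.2879² + 0.0303² = 0.008263 + 0.022952 + 0.082886 + 0.022952 + 0.082886 + 0.000918 = 0.220857
B_3 = 1 / 0.220857 = 4.5278
Ranking by B (broadest → narrowest): species 3 (4.53) > species 4 (4.09) > species 1 (3.13)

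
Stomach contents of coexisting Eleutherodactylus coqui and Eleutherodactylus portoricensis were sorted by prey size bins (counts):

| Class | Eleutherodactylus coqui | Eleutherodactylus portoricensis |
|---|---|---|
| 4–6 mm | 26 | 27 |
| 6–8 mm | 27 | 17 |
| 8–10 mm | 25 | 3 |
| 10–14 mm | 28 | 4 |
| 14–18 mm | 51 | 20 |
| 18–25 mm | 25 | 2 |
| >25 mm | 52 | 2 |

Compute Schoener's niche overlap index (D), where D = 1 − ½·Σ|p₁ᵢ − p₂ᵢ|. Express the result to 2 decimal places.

0.59

Proportions for Eleutherodactylus coqui (n=234): 26/234=0.1111, 27/234=0.1154, 25/234=0.1068, 28/234=0.1197, 51/234=0.2179, 25/234=0.1068, 52/234=0.2222
Proportions for Eleutherodactylus portoricensis (n=75): 27/75=0.3600, 17/75=0.2267, 3/75=0.0400, 4/75=0.0533, 20/75=0.2667, 2/75=0.0267, 2/75=0.0267
Σ|p₁ᵢ − p₂ᵢ| = 0.2489 + 0.1113 + 0.0668 + 0.0664 + 0.0488 + 0.0801 + 0.1955 = 0.8178
D = 1 − ½ × 0.8178 = 1 − 0.40890 = 0.59110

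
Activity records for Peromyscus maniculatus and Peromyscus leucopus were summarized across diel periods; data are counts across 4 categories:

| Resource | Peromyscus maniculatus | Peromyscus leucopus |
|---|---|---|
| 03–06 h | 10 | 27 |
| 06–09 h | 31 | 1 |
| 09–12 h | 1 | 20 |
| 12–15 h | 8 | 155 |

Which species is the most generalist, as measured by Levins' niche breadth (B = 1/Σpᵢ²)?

Peromyscus maniculatus

Proportions for Peromyscus maniculatus (n=50): 10/50=0.2000, 31/50=0.6200, 1/50=0.0200, 8/50=0.1600
Proportions for Peromyscus leucopus (n=203): 27/203=0.1330, 1/203=0.0049, 20/203=0.0985, 155/203=0.7635
Σp_maniᵢ² = 0.2000² + 0.6200² + 0.0200² + 0.1600² = 0.040000 + 0.384400 + 0.000400 + 0.025600 = 0.450400
B_mani = 1 / 0.450400 = 2.2202
Σp_leucᵢ² = 0.1330² + 0.0049² + 0.0985² + 0.7635² = 0.017689 + 0.000024 + 0.009702 + 0.582932 = 0.610347
B_leuc = 1 / 0.610347 = 1.6384
Highest B → broadest niche (most generalist): Peromyscus maniculatus (B = 2.22).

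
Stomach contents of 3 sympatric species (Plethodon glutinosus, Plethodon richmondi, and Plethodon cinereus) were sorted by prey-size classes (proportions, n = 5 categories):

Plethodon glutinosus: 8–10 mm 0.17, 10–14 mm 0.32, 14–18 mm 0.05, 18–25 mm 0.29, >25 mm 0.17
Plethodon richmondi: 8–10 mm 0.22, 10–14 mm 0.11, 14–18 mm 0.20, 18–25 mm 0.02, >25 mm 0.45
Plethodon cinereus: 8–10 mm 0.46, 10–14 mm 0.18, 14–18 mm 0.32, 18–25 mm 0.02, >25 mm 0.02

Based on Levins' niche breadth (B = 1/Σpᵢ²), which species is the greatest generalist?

Plethodon glutinosus

Σp_glutᵢ² = 0.17² + 0.32² + 0.05² + 0.29² + 0.17² = 0.0289 + 0.1024 + 0.0025 + 0.0841 + 0.0289 = 0.2468
B_glut = 1 / 0.2468 = 4.0519
Σp_richᵢ² = 0.22² + 0.11² + 0.20² + 0.02² + 0.45² = 0.0484 + 0.0121 + 0.0400 + 0.0004 + 0.2025 = 0.3034
B_rich = 1 / 0.3034 = 3.2960
Σp_cineᵢ² = 0.46² + 0.18² + 0.32² + 0.02² + 0.02² = 0.2116 + 0.0324 + 0.1024 + 0.0004 + 0.0004 = 0.3472
B_cine = 1 / 0.3472 = 2.8802
Highest B → broadest niche (most generalist): Plethodon glutinosus (B = 4.05).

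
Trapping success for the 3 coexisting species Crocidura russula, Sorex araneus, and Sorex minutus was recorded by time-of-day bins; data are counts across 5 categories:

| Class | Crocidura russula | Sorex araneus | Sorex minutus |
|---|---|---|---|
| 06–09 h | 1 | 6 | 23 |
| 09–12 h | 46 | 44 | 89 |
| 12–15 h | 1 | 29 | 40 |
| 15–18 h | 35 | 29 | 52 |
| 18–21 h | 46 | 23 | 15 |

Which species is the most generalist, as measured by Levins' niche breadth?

Sorex araneus

Proportions for Crocidura russula (n=129): 1/129=0.0078, 46/129=0.3566, 1/129=0.0078, 35/129=0.2713, 46/129=0.3566
Proportions for Sorex araneus (n=131): 6/131=0.0458, 44/131=0.3359, 29/131=0.2214, 29/131=0.2214, 23/131=0.1756
Proportions for Sorex minutus (n=219): 23/219=0.1050, 89/219=0.4064, 40/219=0.1826, 52/219=0.2374, 15/219=0.0685
Σp_russᵢ² = 0.0078² + 0.3566² + 0.0078² + 0.2713² + 0.3566² = 0.000061 + 0.127164 + 0.000061 + 0.073604 + 0.127164 = 0.328054
B_russ = 1 / 0.328054 = 3.0483
Σp_aranᵢ² = 0.0458² + 0.3359² + 0.2214² + 0.2214² + 0.1756² = 0.002098 + 0.112829 + 0.049018 + 0.049018 + 0.030835 = 0.243798
B_aran = 1 / 0.243798 = 4.1018
Σp_minuᵢ² = 0.1050² + 0.4064² + 0.1826² + 0.2374² + 0.0685² = 0.011025 + 0.165161 + 0.033343 + 0.056359 + 0.004692 = 0.270580
B_minu = 1 / 0.270580 = 3.6958
Highest B → broadest niche (most generalist): Sorex araneus (B = 4.10).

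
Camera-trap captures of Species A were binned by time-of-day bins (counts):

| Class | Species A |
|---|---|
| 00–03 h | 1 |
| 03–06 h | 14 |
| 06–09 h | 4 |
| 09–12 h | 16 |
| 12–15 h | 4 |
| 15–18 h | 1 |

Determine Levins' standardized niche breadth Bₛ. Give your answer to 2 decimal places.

0.46

Proportions for Species A (n=40): 1/40=0.0250, 14/40=0.3500, 4/40=0.1000, 16/40=0.4000, 4/40=0.1000, 1/40=0.0250
Σpᵢ² = 0.0250² + 0.3500² + 0.1000² + 0.4000² + 0.1000² + 0.0250² = 0.000625 + 0.122500 + 0.010000 + 0.160000 + 0.010000 + 0.000625 = 0.303750
B = 1 / 0.303750 = 3.2922
Bₛ = (B − 1)/(n − 1) = (3.2922 − 1)/(6 − 1) = 2.2922/5 = 0.4584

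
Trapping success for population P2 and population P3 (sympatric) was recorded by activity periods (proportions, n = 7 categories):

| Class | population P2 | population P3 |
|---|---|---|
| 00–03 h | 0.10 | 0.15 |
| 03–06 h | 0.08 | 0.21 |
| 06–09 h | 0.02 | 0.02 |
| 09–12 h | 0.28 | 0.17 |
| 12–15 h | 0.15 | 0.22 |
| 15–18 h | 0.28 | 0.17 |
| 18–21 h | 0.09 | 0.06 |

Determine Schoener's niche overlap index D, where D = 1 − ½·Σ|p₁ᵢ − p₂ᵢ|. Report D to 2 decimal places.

0.75

Σ|p₁ᵢ − p₂ᵢ| = 0.05 + 0.13 + 0.00 + 0.11 + 0.07 + 0.11 + 0.03 = 0.50
D = 1 − ½ × 0.50 = 1 − 0.250 = 0.7500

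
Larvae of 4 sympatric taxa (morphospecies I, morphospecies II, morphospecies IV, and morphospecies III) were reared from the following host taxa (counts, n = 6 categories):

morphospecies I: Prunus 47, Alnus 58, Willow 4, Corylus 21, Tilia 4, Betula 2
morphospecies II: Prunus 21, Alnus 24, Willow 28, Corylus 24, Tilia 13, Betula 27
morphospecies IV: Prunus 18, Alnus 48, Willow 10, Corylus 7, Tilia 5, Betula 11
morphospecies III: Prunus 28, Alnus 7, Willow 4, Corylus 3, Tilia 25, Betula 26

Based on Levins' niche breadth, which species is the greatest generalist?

Proportions for morphospecies I (n=136): 47/136=0.3456, 58/136=0.4265, 4/136=0.0294, 21/136=0.1544, 4/136=0.0294, 2/136=0.0147
Proportions for morphospecies II (n=137): 21/137=0.1533, 24/137=0.1752, 28/137=0.2044, 24/137=0.1752, 13/137=0.0949, 27/137=0.1971
Proportions for morphospecies IV (n=99): 18/99=0.1818, 48/99=0.4848, 10/99=0.1010, 7/99=0.0707, 5/99=0.0505, 11/99=0.1111
Proportions for morphospecies III (n=93): 28/93=0.3011, 7/93=0.0753, 4/93=0.0430, 3/93=0.0323, 25/93=0.2688, 26/93=0.2796
Σp_Iᵢ² = 0.3456² + 0.4265² + 0.0294² + 0.1544² + 0.0294² + 0.0147² = 0.119439 + 0.181902 + 0.000864 + 0.023839 + 0.000864 + 0.000216 = 0.327124
B_I = 1 / 0.327124 = 3.0569
Σp_IIᵢ² = 0.1533² + 0.1752² + 0.2044² + 0.1752² + 0.0949² + 0.1971² = 0.023501 + 0.030695 + 0.041779 + 0.030695 + 0.009006 + 0.038848 = 0.174524
B_II = 1 / 0.174524 = 5.7299
Σp_IVᵢ² = 0.1818² + 0.4848² + 0.1010² + 0.0707² + 0.0505² + 0.1111² = 0.033051 + 0.235031 + 0.010201 + 0.004998 + 0.002550 + 0.012343 = 0.298174
B_IV = 1 / 0.298174 = 3.3537
Σp_IIIᵢ² = 0.3011² + 0.0753² + 0.0430² + 0.0323² + 0.2688² + 0.2796² = 0.090661 + 0.005670 + 0.001849 + 0.001043 + 0.072253 + 0.078176 = 0.249652
B_III = 1 / 0.249652 = 4.0056
Highest B → broadest niche (most generalist): morphospecies II (B = 5.73).

morphospecies II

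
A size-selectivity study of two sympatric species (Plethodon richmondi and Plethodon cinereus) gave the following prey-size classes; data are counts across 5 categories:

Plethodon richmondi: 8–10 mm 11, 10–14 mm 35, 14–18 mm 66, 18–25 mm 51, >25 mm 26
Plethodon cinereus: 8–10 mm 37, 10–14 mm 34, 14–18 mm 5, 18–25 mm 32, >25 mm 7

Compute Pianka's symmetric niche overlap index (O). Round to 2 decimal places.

Proportions for Plethodon richmondi (n=189): 11/189=0.0582, 35/189=0.1852, 66/189=0.3492, 51/189=0.2698, 26/189=0.1376
Proportions for Plethodon cinereus (n=115): 37/115=0.3217, 34/115=0.2957, 5/115=0.0435, 32/115=0.2783, 7/115=0.0609
Σ p₁ᵢp₂ᵢ = 0.018723 + 0.054764 + 0.015190 + 0.075085 + 0.008380 = 0.172142
Σp_1ᵢ² = 0.0582² + 0.1852² + 0.3492² + 0.2698² + 0.1376² = 0.003387 + 0.034299 + 0.121941 + 0.072792 + 0.018934 = 0.251353
Σp_2ᵢ² = 0.3217² + 0.2957² + 0.0435² + 0.2783² + 0.0609² = 0.103491 + 0.087438 + 0.001892 + 0.077451 + 0.003709 = 0.273981
O = 0.172142 / √(0.251353 × 0.273981) = 0.172142 / 0.2624232 = 0.6560

0.66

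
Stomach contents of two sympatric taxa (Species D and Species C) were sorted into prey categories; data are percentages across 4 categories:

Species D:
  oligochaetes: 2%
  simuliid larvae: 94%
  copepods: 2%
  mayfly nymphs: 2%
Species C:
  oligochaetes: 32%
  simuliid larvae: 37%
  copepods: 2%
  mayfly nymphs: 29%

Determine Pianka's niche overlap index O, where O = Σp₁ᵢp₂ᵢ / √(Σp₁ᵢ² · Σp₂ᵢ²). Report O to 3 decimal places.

0.673

Convert percentages to proportions (divide by 100).
Σ p₁ᵢp₂ᵢ = 0.0064 + 0.3478 + 0.0004 + 0.0058 = 0.3604
Σp_1ᵢ² = 0.02² + 0.94² + 0.02² + 0.02² = 0.0004 + 0.8836 + 0.0004 + 0.0004 = 0.8848
Σp_2ᵢ² = 0.32² + 0.37² + 0.02² + 0.29² = 0.1024 + 0.1369 + 0.0004 + 0.0841 = 0.3238
O = 0.3604 / √(0.8848 × 0.3238) = 0.3604 / 0.535255 = 0.67332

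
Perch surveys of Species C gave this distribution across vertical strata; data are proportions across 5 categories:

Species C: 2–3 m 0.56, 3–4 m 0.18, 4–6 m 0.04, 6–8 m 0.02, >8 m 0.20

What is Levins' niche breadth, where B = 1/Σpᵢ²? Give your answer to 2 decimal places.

2.58

Σpᵢ² = 0.56² + 0.18² + 0.04² + 0.02² + 0.20² = 0.3136 + 0.0324 + 0.0016 + 0.0004 + 0.0400 = 0.3880
B = 1 / 0.3880 = 2.5773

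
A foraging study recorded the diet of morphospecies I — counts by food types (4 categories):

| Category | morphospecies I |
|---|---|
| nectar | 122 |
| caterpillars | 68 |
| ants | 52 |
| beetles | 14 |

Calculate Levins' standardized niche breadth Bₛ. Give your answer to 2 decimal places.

0.64

Proportions for morphospecies I (n=256): 122/256=0.4766, 68/256=0.2656, 52/256=0.2031, 14/256=0.0547
Σpᵢ² = 0.4766² + 0.2656² + 0.2031² + 0.0547² = 0.227148 + 0.070543 + 0.041250 + 0.002992 = 0.341933
B = 1 / 0.341933 = 2.9245
Bₛ = (B − 1)/(n − 1) = (2.9245 − 1)/(4 − 1) = 1.9245/3 = 0.6415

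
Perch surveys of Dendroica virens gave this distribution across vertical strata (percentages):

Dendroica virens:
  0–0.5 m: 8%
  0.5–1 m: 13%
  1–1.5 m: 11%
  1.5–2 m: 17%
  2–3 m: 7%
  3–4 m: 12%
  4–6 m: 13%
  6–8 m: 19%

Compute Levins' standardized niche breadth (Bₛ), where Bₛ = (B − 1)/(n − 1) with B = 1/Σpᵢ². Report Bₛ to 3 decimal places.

Convert percentages to proportions (divide by 100).
Σpᵢ² = 0.08² + 0.13² + 0.11² + 0.17² + 0.07² + 0.12² + 0.13² + 0.19² = 0.0064 + 0.0169 + 0.0121 + 0.0289 + 0.0049 + 0.0144 + 0.0169 + 0.0361 = 0.1366
B = 1 / 0.1366 = 7.32064
Bₛ = (B − 1)/(n − 1) = (7.32064 − 1)/(8 − 1) = 6.32064/7 = 0.90295

0.903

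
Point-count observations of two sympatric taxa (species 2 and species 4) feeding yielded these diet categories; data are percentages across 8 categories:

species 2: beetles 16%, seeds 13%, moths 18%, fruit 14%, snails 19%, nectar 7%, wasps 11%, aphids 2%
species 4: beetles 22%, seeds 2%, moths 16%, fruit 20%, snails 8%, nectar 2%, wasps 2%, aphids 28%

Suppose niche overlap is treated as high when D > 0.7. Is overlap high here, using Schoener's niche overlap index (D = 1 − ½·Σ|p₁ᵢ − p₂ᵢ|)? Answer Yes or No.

Convert percentages to proportions (divide by 100).
Σ|p₁ᵢ − p₂ᵢ| = 0.06 + 0.11 + 0.02 + 0.06 + 0.11 + 0.05 + 0.09 + 0.26 = 0.76
D = 1 − ½ × 0.76 = 1 − 0.380 = 0.6200
D = 0.6200 < 0.7 → No.

No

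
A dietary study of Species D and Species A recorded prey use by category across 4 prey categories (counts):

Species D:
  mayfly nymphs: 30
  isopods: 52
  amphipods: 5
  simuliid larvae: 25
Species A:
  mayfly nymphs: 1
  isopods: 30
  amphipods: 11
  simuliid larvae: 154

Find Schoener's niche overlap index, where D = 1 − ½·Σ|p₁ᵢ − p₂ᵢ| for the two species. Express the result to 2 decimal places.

Proportions for Species D (n=112): 30/112=0.2679, 52/112=0.4643, 5/112=0.0446, 25/112=0.2232
Proportions for Species A (n=196): 1/196=0.0051, 30/196=0.1531, 11/196=0.0561, 154/196=0.7857
Σ|p₁ᵢ − p₂ᵢ| = 0.2628 + 0.3112 + 0.0115 + 0.5625 = 1.1480
D = 1 − ½ × 1.1480 = 1 − 0.57400 = 0.42600

0.43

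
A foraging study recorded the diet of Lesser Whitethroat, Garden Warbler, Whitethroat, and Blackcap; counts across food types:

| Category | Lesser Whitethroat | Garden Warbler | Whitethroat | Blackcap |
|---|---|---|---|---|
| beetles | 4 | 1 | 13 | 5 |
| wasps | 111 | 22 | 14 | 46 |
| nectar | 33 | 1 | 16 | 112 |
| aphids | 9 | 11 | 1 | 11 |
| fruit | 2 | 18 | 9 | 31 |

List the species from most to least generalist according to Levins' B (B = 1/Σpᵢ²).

Whitethroat > Garden Warbler > Blackcap > Lesser Whitethroat

Proportions for Lesser Whitethroat (n=159): 4/159=0.0252, 111/159=0.6981, 33/159=0.2075, 9/159=0.0566, 2/159=0.0126
Proportions for Garden Warbler (n=53): 1/53=0.0189, 22/53=0.4151, 1/53=0.0189, 11/53=0.2075, 18/53=0.3396
Proportions for Whitethroat (n=53): 13/53=0.2453, 14/53=0.2642, 16/53=0.3019, 1/53=0.0189, 9/53=0.1698
Proportions for Blackcap (n=205): 5/205=0.0244, 46/205=0.2244, 112/205=0.5463, 11/205=0.0537, 31/205=0.1512
Σp_Lessᵢ² = 0.0252² + 0.6981² + 0.2075² + 0.0566² + 0.0126² = 0.000635 + 0.487344 + 0.043056 + 0.003204 + 0.000159 = 0.534398
B_Less = 1 / 0.534398 = 1.8713
Σp_Gardᵢ² = 0.0189² + 0.4151² + 0.0189² + 0.2075² + 0.3396² = 0.000357 + 0.172308 + 0.000357 + 0.043056 + 0.115328 = 0.331406
B_Gard = 1 / 0.331406 = 3.0174
Σp_Whitᵢ² = 0.2453² + 0.2642² + 0.3019² + 0.0189² + 0.1698² = 0.060172 + 0.069802 + 0.091144 + 0.000357 + 0.028832 = 0.250307
B_Whit = 1 / 0.250307 = 3.9951
Σp_Blacᵢ² = 0.0244² + 0.2244² + 0.5463² + 0.0537² + 0.1512² = 0.000595 + 0.050355 + 0.298444 + 0.002884 + 0.022861 = 0.375139
B_Blac = 1 / 0.375139 = 2.6657
Ranking by B (broadest → narrowest): Whitethroat (4.00) > Garden Warbler (3.02) > Blackcap (2.67) > Lesser Whitethroat (1.87)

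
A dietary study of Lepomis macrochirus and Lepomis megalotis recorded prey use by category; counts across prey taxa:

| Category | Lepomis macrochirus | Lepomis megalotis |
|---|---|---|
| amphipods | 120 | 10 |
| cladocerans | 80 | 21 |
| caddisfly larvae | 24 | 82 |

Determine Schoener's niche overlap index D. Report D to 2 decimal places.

Proportions for Lepomis macrochirus (n=224): 120/224=0.5357, 80/224=0.3571, 24/224=0.1071
Proportions for Lepomis megalotis (n=113): 10/113=0.0885, 21/113=0.1858, 82/113=0.7257
Σ|p₁ᵢ − p₂ᵢ| = 0.4472 + 0.1713 + 0.6186 = 1.2371
D = 1 − ½ × 1.2371 = 1 − 0.61855 = 0.38145

0.38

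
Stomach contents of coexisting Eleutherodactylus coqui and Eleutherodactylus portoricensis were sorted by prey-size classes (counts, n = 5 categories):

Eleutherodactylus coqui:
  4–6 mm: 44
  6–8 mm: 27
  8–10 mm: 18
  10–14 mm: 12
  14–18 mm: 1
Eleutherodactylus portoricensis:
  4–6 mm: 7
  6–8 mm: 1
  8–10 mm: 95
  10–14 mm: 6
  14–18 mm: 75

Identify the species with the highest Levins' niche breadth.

Eleutherodactylus coqui

Proportions for Eleutherodactylus coqui (n=102): 44/102=0.4314, 27/102=0.2647, 18/102=0.1765, 12/102=0.1176, 1/102=0.0098
Proportions for Eleutherodactylus portoricensis (n=184): 7/184=0.0380, 1/184=0.0054, 95/184=0.5163, 6/184=0.0326, 75/184=0.4076
Σp_coquᵢ² = 0.4314² + 0.2647² + 0.1765² + 0.1176² + 0.0098² = 0.186106 + 0.070066 + 0.031152 + 0.013830 + 0.000096 = 0.301250
B_coqu = 1 / 0.301250 = 3.3195
Σp_portᵢ² = 0.0380² + 0.0054² + 0.5163² + 0.0326² + 0.4076² = 0.001444 + 0.000029 + 0.266566 + 0.001063 + 0.166138 = 0.435240
B_port = 1 / 0.435240 = 2.2976
Highest B → broadest niche (most generalist): Eleutherodactylus coqui (B = 3.32).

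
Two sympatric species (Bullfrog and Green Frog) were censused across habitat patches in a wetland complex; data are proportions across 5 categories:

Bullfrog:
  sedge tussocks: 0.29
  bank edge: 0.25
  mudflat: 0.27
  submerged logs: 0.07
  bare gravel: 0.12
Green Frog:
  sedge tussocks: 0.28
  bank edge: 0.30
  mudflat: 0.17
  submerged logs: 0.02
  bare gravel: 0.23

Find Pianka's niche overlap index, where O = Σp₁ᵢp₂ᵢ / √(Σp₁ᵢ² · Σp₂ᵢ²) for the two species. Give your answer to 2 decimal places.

0.94

Σ p₁ᵢp₂ᵢ = 0.0812 + 0.0750 + 0.0459 + 0.0014 + 0.0276 = 0.2311
Σp_1ᵢ² = 0.29² + 0.25² + 0.27² + 0.07² + 0.12² = 0.0841 + 0.0625 + 0.0729 + 0.0049 + 0.0144 = 0.2388
Σp_2ᵢ² = 0.28² + 0.30² + 0.17² + 0.02² + 0.23² = 0.0784 + 0.0900 + 0.0289 + 0.0004 + 0.0529 = 0.2506
O = 0.2311 / √(0.2388 × 0.2506) = 0.2311 / 0.24463 = 0.9447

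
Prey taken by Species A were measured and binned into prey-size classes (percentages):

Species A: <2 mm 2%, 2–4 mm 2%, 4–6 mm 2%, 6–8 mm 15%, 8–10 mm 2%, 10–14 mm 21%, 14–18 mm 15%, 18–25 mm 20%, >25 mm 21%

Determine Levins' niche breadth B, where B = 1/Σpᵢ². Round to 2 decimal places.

Convert percentages to proportions (divide by 100).
Σpᵢ² = 0.02² + 0.02² + 0.02² + 0.15² + 0.02² + 0.21² + 0.15² + 0.20² + 0.21² = 0.0004 + 0.0004 + 0.0004 + 0.0225 + 0.0004 + 0.0441 + 0.0225 + 0.0400 + 0.0441 = 0.1748
B = 1 / 0.1748 = 5.7208

5.72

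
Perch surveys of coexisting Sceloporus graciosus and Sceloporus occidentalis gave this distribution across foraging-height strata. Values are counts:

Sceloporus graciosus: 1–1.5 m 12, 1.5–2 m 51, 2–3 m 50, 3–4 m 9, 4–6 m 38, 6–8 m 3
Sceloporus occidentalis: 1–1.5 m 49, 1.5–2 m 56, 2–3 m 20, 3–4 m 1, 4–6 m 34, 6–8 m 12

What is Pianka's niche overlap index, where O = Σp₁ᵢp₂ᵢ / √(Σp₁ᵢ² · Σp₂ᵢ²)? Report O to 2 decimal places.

Proportions for Sceloporus graciosus (n=163): 12/163=0.0736, 51/163=0.3129, 50/163=0.3067, 9/163=0.0552, 38/163=0.2331, 3/163=0.0184
Proportions for Sceloporus occidentalis (n=172): 49/172=0.2849, 56/172=0.3256, 20/172=0.1163, 1/172=0.0058, 34/172=0.1977, 12/172=0.0698
Σ p₁ᵢp₂ᵢ = 0.020969 + 0.101880 + 0.035669 + 0.000320 + 0.046084 + 0.001284 = 0.206206
Σp_1ᵢ² = 0.0736² + 0.3129² + 0.3067² + 0.0552² + 0.2331² + 0.0184² = 0.005417 + 0.097906 + 0.094065 + 0.003047 + 0.054336 + 0.000339 = 0.255110
Σp_2ᵢ² = 0.2849² + 0.3256² + 0.1163² + 0.0058² + 0.1977² + 0.0698² = 0.081168 + 0.106015 + 0.013526 + 0.000034 + 0.039085 + 0.004872 = 0.244700
O = 0.206206 / √(0.255110 × 0.244700) = 0.206206 / 0.2498508 = 0.8253

0.83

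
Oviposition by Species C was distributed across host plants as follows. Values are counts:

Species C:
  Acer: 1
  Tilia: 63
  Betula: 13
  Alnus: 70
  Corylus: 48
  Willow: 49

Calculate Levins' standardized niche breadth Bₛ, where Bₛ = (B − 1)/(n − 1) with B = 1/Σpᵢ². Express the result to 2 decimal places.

Proportions for Species C (n=244): 1/244=0.0041, 63/244=0.2582, 13/244=0.0533, 70/244=0.2869, 48/244=0.1967, 49/244=0.2008
Σpᵢ² = 0.0041² + 0.2582² + 0.0533² + 0.2869² + 0.1967² + 0.2008² = 0.000017 + 0.066667 + 0.002841 + 0.082312 + 0.038691 + 0.040321 = 0.230849
B = 1 / 0.230849 = 4.3318
Bₛ = (B − 1)/(n − 1) = (4.3318 − 1)/(6 − 1) = 3.3318/5 = 0.6664

0.67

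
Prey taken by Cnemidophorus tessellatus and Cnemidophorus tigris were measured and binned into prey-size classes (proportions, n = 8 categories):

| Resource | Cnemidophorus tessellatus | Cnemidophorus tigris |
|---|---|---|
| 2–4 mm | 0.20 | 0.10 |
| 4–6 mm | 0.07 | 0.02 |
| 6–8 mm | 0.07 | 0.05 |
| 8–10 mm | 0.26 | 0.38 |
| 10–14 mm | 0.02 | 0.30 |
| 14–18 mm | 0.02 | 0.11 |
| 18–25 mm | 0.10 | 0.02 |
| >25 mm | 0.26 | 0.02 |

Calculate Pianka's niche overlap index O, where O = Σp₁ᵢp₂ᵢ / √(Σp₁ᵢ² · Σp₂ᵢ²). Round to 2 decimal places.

Σ p₁ᵢp₂ᵢ = 0.0200 + 0.0014 + 0.0035 + 0.0988 + 0.0060 + 0.0022 + 0.0020 + 0.0052 = 0.1391
Σp_1ᵢ² = 0.20² + 0.07² + 0.07² + 0.26² + 0.02² + 0.02² + 0.10² + 0.26² = 0.0400 + 0.0049 + 0.0049 + 0.0676 + 0.0004 + 0.0004 + 0.0100 + 0.0676 = 0.1958
Σp_2ᵢ² = 0.10² + 0.02² + 0.05² + 0.38² + 0.30² + 0.11² + 0.02² + 0.02² = 0.0100 + 0.0004 + 0.0025 + 0.1444 + 0.0900 + 0.0121 + 0.0004 + 0.0004 = 0.2602
O = 0.1391 / √(0.1958 × 0.2602) = 0.1391 / 0.22571 = 0.6163

0.62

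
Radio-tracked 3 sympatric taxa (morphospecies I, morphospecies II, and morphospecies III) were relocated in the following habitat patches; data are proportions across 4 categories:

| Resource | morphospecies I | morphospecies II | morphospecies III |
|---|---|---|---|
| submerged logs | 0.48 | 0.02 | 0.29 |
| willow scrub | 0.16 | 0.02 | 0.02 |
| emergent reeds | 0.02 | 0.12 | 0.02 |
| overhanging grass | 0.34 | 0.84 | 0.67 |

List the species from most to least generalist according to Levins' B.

Σp_Iᵢ² = 0.48² + 0.16² + 0.02² + 0.34² = 0.2304 + 0.0256 + 0.0004 + 0.1156 = 0.3720
B_I = 1 / 0.3720 = 2.6882
Σp_IIᵢ² = 0.02² + 0.02² + 0.12² + 0.84² = 0.0004 + 0.0004 + 0.0144 + 0.7056 = 0.7208
B_II = 1 / 0.7208 = 1.3873
Σp_IIIᵢ² = 0.29² + 0.02² + 0.02² + 0.67² = 0.0841 + 0.0004 + 0.0004 + 0.4489 = 0.5338
B_III = 1 / 0.5338 = 1.8734
Ranking by B (broadest → narrowest): morphospecies I (2.69) > morphospecies III (1.87) > morphospecies II (1.39)

morphospecies I > morphospecies III > morphospecies II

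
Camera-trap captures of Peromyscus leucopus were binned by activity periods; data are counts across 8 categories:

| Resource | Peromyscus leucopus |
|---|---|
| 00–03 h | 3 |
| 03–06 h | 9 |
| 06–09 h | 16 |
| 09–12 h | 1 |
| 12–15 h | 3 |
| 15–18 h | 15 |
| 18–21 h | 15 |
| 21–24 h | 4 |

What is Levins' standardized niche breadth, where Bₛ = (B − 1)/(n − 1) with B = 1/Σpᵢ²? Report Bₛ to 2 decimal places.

Proportions for Peromyscus leucopus (n=66): 3/66=0.0455, 9/66=0.1364, 16/66=0.2424, 1/66=0.0152, 3/66=0.0455, 15/66=0.2273, 15/66=0.2273, 4/66=0.0606
Σpᵢ² = 0.0455² + 0.1364² + 0.2424² + 0.0152² + 0.0455² + 0.2273² + 0.2273² + 0.0606² = 0.002070 + 0.018605 + 0.058758 + 0.000231 + 0.002070 + 0.051665 + 0.051665 + 0.003672 = 0.188736
B = 1 / 0.188736 = 5.2984
Bₛ = (B − 1)/(n − 1) = (5.2984 − 1)/(8 − 1) = 4.2984/7 = 0.6141

0.61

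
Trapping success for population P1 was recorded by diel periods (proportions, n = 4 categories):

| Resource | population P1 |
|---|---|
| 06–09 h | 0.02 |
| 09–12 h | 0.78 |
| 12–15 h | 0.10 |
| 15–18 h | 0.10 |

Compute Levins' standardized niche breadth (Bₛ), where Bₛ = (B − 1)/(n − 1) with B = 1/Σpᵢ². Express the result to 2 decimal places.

Σpᵢ² = 0.02² + 0.78² + 0.10² + 0.10² = 0.0004 + 0.6084 + 0.0100 + 0.0100 = 0.6288
B = 1 / 0.6288 = 1.5903
Bₛ = (B − 1)/(n − 1) = (1.5903 − 1)/(4 − 1) = 0.5903/3 = 0.1968

0.20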